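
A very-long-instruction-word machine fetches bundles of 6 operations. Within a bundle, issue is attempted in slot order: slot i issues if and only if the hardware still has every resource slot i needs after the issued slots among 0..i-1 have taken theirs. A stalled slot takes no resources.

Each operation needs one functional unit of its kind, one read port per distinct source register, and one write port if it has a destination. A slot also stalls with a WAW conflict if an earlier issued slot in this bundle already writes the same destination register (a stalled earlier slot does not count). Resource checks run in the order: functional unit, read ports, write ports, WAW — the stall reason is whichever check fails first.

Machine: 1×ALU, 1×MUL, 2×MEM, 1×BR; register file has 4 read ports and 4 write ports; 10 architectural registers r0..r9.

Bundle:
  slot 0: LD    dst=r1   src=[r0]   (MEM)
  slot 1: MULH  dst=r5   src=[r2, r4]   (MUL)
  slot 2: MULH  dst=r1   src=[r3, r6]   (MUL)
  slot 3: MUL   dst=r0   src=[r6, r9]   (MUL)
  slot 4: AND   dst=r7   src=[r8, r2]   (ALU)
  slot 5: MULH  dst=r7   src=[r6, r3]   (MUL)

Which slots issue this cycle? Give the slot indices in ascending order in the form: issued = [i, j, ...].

slot 0 (MEM): ISSUE — free A1,Mu1,Ld1,B1 rp3 wp3
slot 1 (MUL): ISSUE — free A1,Mu0,Ld1,B1 rp1 wp2
slot 2 (MUL): stall FU — free A1,Mu0,Ld1,B1 rp1 wp2
slot 3 (MUL): stall FU — free A1,Mu0,Ld1,B1 rp1 wp2
slot 4 (ALU): stall RD_PORT — free A1,Mu0,Ld1,B1 rp1 wp2
slot 5 (MUL): stall FU — free A1,Mu0,Ld1,B1 rp1 wp2

issued = [0, 1]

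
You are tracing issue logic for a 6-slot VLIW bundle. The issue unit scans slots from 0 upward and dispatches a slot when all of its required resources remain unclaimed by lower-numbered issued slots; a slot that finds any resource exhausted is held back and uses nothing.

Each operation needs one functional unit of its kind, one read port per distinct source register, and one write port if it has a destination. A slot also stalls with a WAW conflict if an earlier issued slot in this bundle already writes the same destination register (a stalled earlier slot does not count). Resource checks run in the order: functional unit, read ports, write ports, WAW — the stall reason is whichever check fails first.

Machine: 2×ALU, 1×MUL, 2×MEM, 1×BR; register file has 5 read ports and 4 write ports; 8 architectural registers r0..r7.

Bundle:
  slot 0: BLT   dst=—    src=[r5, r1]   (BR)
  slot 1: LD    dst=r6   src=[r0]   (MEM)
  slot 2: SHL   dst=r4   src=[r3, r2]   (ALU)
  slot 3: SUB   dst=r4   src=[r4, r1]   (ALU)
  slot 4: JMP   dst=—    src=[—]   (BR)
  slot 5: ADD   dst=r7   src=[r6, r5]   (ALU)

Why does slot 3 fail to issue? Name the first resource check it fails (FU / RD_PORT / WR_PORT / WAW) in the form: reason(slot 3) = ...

reason(slot 3) = RD_PORT

slot 0 (BR): ISSUE — free A2,Mu1,Ld2,B0 rp3 wp4
slot 1 (MEM): ISSUE — free A2,Mu1,Ld1,B0 rp2 wp3
slot 2 (ALU): ISSUE — free A1,Mu1,Ld1,B0 rp0 wp2
slot 3 (ALU): stall RD_PORT — free A1,Mu1,Ld1,B0 rp0 wp2
slot 4 (BR): stall FU — free A1,Mu1,Ld1,B0 rp0 wp2
slot 5 (ALU): stall RD_PORT — free A1,Mu1,Ld1,B0 rp0 wp2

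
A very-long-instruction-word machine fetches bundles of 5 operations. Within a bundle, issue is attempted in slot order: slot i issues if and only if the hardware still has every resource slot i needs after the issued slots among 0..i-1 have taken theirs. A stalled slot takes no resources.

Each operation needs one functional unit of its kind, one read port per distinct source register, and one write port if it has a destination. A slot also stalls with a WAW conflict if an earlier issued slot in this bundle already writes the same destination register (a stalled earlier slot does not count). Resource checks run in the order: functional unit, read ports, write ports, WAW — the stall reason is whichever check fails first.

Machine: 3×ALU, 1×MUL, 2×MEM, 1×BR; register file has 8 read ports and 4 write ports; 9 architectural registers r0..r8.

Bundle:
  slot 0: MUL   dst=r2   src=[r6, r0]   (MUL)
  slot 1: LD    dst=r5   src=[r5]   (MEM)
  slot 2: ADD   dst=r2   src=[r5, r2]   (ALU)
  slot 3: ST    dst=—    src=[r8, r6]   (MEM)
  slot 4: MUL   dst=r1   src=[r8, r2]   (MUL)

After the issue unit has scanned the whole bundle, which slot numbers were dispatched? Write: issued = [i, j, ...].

slot 0 (MUL): ISSUE — free A3,Mu0,Ld2,B1 rp6 wp3
slot 1 (MEM): ISSUE — free A3,Mu0,Ld1,B1 rp5 wp2
slot 2 (ALU): stall WAW — free A3,Mu0,Ld1,B1 rp5 wp2
slot 3 (MEM): ISSUE — free A3,Mu0,Ld0,B1 rp3 wp2
slot 4 (MUL): stall FU — free A3,Mu0,Ld0,B1 rp3 wp2

issued = [0, 1, 3]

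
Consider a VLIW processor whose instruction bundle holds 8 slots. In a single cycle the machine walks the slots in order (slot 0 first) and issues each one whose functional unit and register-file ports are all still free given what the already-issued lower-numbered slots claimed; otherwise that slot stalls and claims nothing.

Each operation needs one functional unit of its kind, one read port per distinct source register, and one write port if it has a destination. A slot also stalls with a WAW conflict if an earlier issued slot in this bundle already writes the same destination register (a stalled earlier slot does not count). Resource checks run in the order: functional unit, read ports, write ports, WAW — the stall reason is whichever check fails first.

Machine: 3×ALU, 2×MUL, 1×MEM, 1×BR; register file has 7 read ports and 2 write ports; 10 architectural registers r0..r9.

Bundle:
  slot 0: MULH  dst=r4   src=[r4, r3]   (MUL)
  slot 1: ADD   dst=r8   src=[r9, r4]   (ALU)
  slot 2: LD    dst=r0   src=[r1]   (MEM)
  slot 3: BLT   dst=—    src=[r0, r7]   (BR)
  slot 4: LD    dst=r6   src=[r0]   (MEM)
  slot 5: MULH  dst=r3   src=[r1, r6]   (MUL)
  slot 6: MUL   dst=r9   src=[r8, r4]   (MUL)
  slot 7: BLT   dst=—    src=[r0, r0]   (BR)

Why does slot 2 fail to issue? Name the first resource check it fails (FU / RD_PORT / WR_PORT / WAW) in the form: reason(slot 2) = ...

slot 0 (MUL): ISSUE — free A3,Mu1,Ld1,B1 rp5 wp1
slot 1 (ALU): ISSUE — free A2,Mu1,Ld1,B1 rp3 wp0
slot 2 (MEM): stall WR_PORT — free A2,Mu1,Ld1,B1 rp3 wp0
slot 3 (BR): ISSUE — free A2,Mu1,Ld1,B0 rp1 wp0
slot 4 (MEM): stall WR_PORT — free A2,Mu1,Ld1,B0 rp1 wp0
slot 5 (MUL): stall RD_PORT — free A2,Mu1,Ld1,B0 rp1 wp0
slot 6 (MUL): stall RD_PORT — free A2,Mu1,Ld1,B0 rp1 wp0
slot 7 (BR): stall FU — free A2,Mu1,Ld1,B0 rp1 wp0

reason(slot 2) = WR_PORT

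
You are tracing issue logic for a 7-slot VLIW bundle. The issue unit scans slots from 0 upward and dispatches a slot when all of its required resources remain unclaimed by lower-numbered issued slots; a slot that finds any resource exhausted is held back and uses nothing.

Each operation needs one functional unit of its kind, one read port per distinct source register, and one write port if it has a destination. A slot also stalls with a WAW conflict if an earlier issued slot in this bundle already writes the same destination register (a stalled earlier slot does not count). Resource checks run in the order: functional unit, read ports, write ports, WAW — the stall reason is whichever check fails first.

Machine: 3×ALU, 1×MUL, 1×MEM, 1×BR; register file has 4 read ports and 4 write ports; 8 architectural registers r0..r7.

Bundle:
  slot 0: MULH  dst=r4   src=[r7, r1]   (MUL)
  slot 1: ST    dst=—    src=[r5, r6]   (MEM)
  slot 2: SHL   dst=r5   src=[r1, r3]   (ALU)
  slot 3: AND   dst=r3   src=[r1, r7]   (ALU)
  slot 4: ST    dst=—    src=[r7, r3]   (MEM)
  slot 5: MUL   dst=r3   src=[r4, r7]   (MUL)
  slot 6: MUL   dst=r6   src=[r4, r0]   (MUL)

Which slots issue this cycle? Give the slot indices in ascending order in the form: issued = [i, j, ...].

issued = [0, 1]

  0. MUL→r4 ⇒ go  {3A/0Mu/1Ld/1B | 2r 3w}
  1. MEM ⇒ go  {3A/0Mu/0Ld/1B | 0r 3w}
  2. ALU→r5 ⇒ no(RD_PORT)  {3A/0Mu/0Ld/1B | 0r 3w}
  3. ALU→r3 ⇒ no(RD_PORT)  {3A/0Mu/0Ld/1B | 0r 3w}
  4. MEM ⇒ no(FU)  {3A/0Mu/0Ld/1B | 0r 3w}
  5. MUL→r3 ⇒ no(FU)  {3A/0Mu/0Ld/1B | 0r 3w}
  6. MUL→r6 ⇒ no(FU)  {3A/0Mu/0Ld/1B | 0r 3w}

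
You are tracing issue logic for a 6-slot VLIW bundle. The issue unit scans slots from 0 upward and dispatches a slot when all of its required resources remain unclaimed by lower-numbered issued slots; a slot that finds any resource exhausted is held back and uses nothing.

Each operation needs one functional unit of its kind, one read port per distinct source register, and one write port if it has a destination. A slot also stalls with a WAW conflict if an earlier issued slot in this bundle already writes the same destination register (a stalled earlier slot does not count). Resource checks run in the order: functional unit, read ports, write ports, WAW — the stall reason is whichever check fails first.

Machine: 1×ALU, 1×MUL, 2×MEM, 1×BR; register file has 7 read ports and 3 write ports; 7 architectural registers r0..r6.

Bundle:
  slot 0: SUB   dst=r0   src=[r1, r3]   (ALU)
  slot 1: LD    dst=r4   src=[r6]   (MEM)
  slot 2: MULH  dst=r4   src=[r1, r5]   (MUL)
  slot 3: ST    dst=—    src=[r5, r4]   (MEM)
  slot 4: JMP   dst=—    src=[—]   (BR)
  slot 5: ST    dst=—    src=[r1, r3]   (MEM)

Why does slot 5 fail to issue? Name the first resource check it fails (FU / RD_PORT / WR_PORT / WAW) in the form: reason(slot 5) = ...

[0] ALU needs rd=2 wr=1: ok; after: ALU=0 MUL=1 MEM=2 BR=1, R=5, W=2
[1] MEM needs rd=1 wr=1: ok; after: ALU=0 MUL=1 MEM=1 BR=1, R=4, W=1
[2] MUL needs rd=2 wr=1: WAW; after: ALU=0 MUL=1 MEM=1 BR=1, R=4, W=1
[3] MEM needs rd=2 wr=0: ok; after: ALU=0 MUL=1 MEM=0 BR=1, R=2, W=1
[4] BR needs rd=0 wr=0: ok; after: ALU=0 MUL=1 MEM=0 BR=0, R=2, W=1
[5] MEM needs rd=2 wr=0: FU; after: ALU=0 MUL=1 MEM=0 BR=0, R=2, W=1

reason(slot 5) = FU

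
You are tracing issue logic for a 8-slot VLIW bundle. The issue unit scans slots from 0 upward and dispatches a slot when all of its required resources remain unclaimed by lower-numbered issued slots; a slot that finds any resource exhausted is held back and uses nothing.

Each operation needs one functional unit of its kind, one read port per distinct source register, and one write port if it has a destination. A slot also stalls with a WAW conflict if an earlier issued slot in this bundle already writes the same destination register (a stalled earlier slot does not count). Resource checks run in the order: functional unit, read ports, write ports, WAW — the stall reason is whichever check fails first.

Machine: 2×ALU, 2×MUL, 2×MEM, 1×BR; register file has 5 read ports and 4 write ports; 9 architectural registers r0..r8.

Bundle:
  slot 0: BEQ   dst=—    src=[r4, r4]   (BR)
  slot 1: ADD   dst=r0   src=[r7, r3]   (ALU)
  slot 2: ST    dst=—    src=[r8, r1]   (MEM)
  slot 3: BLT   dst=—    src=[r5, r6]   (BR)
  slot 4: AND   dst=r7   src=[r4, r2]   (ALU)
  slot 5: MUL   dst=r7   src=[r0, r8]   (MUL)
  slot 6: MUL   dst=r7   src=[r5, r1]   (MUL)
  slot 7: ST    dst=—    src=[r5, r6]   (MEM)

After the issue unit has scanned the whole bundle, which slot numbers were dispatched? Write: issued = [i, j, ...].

issued = [0, 1, 2]

  0. BR ⇒ go  {2A/2Mu/2Ld/0B | 4r 4w}
  1. ALU→r0 ⇒ go  {1A/2Mu/2Ld/0B | 2r 3w}
  2. MEM ⇒ go  {1A/2Mu/1Ld/0B | 0r 3w}
  3. BR ⇒ no(FU)  {1A/2Mu/1Ld/0B | 0r 3w}
  4. ALU→r7 ⇒ no(RD_PORT)  {1A/2Mu/1Ld/0B | 0r 3w}
  5. MUL→r7 ⇒ no(RD_PORT)  {1A/2Mu/1Ld/0B | 0r 3w}
  6. MUL→r7 ⇒ no(RD_PORT)  {1A/2Mu/1Ld/0B | 0r 3w}
  7. MEM ⇒ no(RD_PORT)  {1A/2Mu/1Ld/0B | 0r 3w}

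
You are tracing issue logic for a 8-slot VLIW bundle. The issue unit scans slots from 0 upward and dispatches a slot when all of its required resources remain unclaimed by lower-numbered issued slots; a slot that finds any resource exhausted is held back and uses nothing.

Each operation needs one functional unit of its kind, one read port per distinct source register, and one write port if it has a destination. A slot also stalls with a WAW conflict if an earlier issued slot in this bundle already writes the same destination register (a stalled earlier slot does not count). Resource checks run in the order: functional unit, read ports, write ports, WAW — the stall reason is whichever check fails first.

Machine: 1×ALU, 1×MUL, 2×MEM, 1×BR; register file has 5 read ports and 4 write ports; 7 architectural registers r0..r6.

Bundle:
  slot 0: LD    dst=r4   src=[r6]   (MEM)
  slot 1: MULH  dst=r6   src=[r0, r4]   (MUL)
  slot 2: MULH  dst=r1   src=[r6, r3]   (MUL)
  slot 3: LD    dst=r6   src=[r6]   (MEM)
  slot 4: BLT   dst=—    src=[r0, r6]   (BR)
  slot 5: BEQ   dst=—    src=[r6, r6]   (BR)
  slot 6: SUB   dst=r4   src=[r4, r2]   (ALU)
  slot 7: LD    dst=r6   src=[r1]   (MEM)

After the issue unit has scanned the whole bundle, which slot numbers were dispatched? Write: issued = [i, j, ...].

issued = [0, 1, 4]

  0. MEM→r4 ⇒ go  {1A/1Mu/1Ld/1B | 4r 3w}
  1. MUL→r6 ⇒ go  {1A/0Mu/1Ld/1B | 2r 2w}
  2. MUL→r1 ⇒ no(FU)  {1A/0Mu/1Ld/1B | 2r 2w}
  3. MEM→r6 ⇒ no(WAW)  {1A/0Mu/1Ld/1B | 2r 2w}
  4. BR ⇒ go  {1A/0Mu/1Ld/0B | 0r 2w}
  5. BR ⇒ no(FU)  {1A/0Mu/1Ld/0B | 0r 2w}
  6. ALU→r4 ⇒ no(RD_PORT)  {1A/0Mu/1Ld/0B | 0r 2w}
  7. MEM→r6 ⇒ no(RD_PORT)  {1A/0Mu/1Ld/0B | 0r 2w}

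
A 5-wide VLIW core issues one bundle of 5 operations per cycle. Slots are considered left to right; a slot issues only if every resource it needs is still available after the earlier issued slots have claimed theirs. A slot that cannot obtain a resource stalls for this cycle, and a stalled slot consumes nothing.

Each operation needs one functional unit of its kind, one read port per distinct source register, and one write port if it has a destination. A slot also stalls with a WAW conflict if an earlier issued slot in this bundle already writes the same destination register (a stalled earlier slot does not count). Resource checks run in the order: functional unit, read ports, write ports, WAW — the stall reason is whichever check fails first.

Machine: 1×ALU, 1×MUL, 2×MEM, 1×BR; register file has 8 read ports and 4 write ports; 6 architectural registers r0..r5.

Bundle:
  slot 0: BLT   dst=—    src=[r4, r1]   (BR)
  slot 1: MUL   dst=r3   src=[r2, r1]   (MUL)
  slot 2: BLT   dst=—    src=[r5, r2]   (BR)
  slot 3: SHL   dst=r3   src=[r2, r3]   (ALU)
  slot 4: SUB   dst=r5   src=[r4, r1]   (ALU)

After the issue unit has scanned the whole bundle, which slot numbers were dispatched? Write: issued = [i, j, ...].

#0 BR src=r4,r1 dispatched  <A:1 Mu:1 Ld:2 B:0 rd:6 wr:4>
#1 MUL src=r2,r1 dispatched  <A:1 Mu:0 Ld:2 B:0 rd:4 wr:3>
#2 BR src=r5,r2 held:FU  <A:1 Mu:0 Ld:2 B:0 rd:4 wr:3>
#3 ALU src=r2,r3 held:WAW  <A:1 Mu:0 Ld:2 B:0 rd:4 wr:3>
#4 ALU src=r4,r1 dispatched  <A:0 Mu:0 Ld:2 B:0 rd:2 wr:2>

issued = [0, 1, 4]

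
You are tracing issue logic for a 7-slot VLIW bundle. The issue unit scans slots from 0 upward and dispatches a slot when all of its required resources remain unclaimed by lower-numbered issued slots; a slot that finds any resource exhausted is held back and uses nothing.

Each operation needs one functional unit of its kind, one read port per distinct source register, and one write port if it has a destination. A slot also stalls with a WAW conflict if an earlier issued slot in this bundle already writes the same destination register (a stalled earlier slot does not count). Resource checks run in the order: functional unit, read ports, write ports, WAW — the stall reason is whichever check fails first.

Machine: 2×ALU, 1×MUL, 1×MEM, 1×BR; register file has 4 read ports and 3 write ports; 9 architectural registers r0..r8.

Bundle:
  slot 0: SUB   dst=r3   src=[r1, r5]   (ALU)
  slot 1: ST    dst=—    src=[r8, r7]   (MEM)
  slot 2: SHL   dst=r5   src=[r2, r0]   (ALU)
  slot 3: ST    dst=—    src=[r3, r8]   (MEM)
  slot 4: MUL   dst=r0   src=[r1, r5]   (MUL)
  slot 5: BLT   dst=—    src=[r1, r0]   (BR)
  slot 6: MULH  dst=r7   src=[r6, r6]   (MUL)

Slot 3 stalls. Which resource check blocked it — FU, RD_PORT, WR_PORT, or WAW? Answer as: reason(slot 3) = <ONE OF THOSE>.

#0 ALU src=r1,r5 dispatched  <A:1 Mu:1 Ld:1 B:1 rd:2 wr:2>
#1 MEM src=r8,r7 dispatched  <A:1 Mu:1 Ld:0 B:1 rd:0 wr:2>
#2 ALU src=r2,r0 held:RD_PORT  <A:1 Mu:1 Ld:0 B:1 rd:0 wr:2>
#3 MEM src=r3,r8 held:FU  <A:1 Mu:1 Ld:0 B:1 rd:0 wr:2>
#4 MUL src=r1,r5 held:RD_PORT  <A:1 Mu:1 Ld:0 B:1 rd:0 wr:2>
#5 BR src=r1,r0 held:RD_PORT  <A:1 Mu:1 Ld:0 B:1 rd:0 wr:2>
#6 MUL src=r6,r6 held:RD_PORT  <A:1 Mu:1 Ld:0 B:1 rd:0 wr:2>

reason(slot 3) = FU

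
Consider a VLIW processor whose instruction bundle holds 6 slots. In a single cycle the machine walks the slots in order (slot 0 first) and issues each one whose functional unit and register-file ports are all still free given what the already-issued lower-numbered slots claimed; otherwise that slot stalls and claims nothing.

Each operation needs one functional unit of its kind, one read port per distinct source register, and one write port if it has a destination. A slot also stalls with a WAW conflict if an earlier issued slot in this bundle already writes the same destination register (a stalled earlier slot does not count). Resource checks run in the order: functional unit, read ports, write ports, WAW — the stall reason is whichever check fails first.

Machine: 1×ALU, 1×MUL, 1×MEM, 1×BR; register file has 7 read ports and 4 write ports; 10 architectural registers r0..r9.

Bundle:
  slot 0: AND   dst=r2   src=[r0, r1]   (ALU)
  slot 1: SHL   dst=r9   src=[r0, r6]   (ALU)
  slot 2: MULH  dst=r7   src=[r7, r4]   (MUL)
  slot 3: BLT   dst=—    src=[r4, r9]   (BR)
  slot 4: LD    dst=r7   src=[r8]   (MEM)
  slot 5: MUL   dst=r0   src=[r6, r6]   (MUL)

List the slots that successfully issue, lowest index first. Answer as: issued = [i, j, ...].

(0) want 1×ALU +2rd +1wr — yes → AL0|MU1|ME1|BR1|rd5|wr3
(1) want 1×ALU +2rd +1wr — FU → AL0|MU1|ME1|BR1|rd5|wr3
(2) want 1×MUL +2rd +1wr — yes → AL0|MU0|ME1|BR1|rd3|wr2
(3) want 1×BR +2rd +0wr — yes → AL0|MU0|ME1|BR0|rd1|wr2
(4) want 1×MEM +1rd +1wr — WAW → AL0|MU0|ME1|BR0|rd1|wr2
(5) want 1×MUL +1rd +1wr — FU → AL0|MU0|ME1|BR0|rd1|wr2

issued = [0, 2, 3]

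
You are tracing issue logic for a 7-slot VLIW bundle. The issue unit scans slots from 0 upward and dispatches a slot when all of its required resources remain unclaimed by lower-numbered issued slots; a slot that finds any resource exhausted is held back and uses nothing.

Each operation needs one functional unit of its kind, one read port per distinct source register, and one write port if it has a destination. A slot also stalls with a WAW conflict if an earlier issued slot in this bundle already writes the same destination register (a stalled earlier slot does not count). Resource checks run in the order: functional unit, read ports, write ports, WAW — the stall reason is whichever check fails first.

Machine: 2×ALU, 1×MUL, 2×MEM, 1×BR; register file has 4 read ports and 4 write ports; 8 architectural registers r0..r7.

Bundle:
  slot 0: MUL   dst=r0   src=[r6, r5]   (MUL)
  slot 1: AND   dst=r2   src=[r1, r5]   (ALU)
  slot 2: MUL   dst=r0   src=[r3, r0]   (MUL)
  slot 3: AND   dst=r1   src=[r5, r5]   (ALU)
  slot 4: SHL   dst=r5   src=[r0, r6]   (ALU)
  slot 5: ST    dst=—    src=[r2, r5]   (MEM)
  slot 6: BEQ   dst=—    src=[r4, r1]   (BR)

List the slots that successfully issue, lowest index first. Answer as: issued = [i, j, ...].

(0) want 1×MUL +2rd +1wr — yes → AL2|MU0|ME2|BR1|rd2|wr3
(1) want 1×ALU +2rd +1wr — yes → AL1|MU0|ME2|BR1|rd0|wr2
(2) want 1×MUL +2rd +1wr — FU → AL1|MU0|ME2|BR1|rd0|wr2
(3) want 1×ALU +1rd +1wr — RD_PORT → AL1|MU0|ME2|BR1|rd0|wr2
(4) want 1×ALU +2rd +1wr — RD_PORT → AL1|MU0|ME2|BR1|rd0|wr2
(5) want 1×MEM +2rd +0wr — RD_PORT → AL1|MU0|ME2|BR1|rd0|wr2
(6) want 1×BR +2rd +0wr — RD_PORT → AL1|MU0|ME2|BR1|rd0|wr2

issued = [0, 1]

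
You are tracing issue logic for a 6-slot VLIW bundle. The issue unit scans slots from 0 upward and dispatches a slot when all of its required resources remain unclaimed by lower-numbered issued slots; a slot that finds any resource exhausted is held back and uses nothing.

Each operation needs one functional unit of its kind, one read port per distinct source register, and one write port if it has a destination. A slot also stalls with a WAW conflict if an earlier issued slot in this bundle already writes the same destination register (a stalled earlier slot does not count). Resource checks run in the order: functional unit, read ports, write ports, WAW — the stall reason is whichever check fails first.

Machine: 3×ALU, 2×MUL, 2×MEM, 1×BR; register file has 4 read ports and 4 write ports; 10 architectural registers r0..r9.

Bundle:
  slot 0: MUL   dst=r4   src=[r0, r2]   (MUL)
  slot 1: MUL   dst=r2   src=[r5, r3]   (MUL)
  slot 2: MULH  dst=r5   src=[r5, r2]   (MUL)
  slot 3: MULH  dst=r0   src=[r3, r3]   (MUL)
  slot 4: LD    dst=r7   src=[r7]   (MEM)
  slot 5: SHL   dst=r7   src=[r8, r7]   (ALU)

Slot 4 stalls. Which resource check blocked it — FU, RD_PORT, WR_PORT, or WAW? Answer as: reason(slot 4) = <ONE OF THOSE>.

  0. MUL→r4 ⇒ go  {3A/1Mu/2Ld/1B | 2r 3w}
  1. MUL→r2 ⇒ go  {3A/0Mu/2Ld/1B | 0r 2w}
  2. MUL→r5 ⇒ no(FU)  {3A/0Mu/2Ld/1B | 0r 2w}
  3. MUL→r0 ⇒ no(FU)  {3A/0Mu/2Ld/1B | 0r 2w}
  4. MEM→r7 ⇒ no(RD_PORT)  {3A/0Mu/2Ld/1B | 0r 2w}
  5. ALU→r7 ⇒ no(RD_PORT)  {3A/0Mu/2Ld/1B | 0r 2w}

reason(slot 4) = RD_PORT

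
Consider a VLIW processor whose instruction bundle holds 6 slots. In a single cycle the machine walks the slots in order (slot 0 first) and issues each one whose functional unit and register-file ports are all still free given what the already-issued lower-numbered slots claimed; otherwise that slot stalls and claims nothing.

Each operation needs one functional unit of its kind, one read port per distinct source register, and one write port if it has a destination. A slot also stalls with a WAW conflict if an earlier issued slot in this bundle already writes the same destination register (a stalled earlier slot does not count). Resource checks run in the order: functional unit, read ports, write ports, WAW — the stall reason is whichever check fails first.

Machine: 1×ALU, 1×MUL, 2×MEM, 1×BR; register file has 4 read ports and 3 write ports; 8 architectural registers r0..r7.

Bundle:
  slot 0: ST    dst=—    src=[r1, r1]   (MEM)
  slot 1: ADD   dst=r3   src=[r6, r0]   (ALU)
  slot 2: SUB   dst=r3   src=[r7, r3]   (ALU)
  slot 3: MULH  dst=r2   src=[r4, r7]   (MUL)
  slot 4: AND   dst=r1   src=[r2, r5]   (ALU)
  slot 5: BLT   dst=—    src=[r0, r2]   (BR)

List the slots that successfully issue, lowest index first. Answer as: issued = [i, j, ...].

issued = [0, 1]

#0 MEM src=r1,r1 dispatched  <A:1 Mu:1 Ld:1 B:1 rd:3 wr:3>
#1 ALU src=r6,r0 dispatched  <A:0 Mu:1 Ld:1 B:1 rd:1 wr:2>
#2 ALU src=r7,r3 held:FU  <A:0 Mu:1 Ld:1 B:1 rd:1 wr:2>
#3 MUL src=r4,r7 held:RD_PORT  <A:0 Mu:1 Ld:1 B:1 rd:1 wr:2>
#4 ALU src=r2,r5 held:FU  <A:0 Mu:1 Ld:1 B:1 rd:1 wr:2>
#5 BR src=r0,r2 held:RD_PORT  <A:0 Mu:1 Ld:1 B:1 rd:1 wr:2>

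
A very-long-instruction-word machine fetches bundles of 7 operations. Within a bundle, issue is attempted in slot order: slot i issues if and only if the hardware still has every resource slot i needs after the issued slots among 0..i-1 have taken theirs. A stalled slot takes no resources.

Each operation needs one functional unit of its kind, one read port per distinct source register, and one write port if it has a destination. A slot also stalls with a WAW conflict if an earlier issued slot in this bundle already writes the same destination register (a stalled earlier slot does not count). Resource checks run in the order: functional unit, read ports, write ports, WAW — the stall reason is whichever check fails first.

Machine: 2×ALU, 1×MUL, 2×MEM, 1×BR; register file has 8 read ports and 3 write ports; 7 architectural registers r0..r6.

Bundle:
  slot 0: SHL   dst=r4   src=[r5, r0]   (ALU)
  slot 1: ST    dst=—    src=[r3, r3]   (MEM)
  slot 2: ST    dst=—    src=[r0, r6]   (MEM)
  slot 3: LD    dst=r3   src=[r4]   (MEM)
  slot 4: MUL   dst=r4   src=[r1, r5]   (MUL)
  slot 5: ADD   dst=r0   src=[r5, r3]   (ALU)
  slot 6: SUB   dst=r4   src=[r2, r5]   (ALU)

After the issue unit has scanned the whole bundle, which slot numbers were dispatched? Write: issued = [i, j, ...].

  0. ALU→r4 ⇒ go  {1A/1Mu/2Ld/1B | 6r 2w}
  1. MEM ⇒ go  {1A/1Mu/1Ld/1B | 5r 2w}
  2. MEM ⇒ go  {1A/1Mu/0Ld/1B | 3r 2w}
  3. MEM→r3 ⇒ no(FU)  {1A/1Mu/0Ld/1B | 3r 2w}
  4. MUL→r4 ⇒ no(WAW)  {1A/1Mu/0Ld/1B | 3r 2w}
  5. ALU→r0 ⇒ go  {0A/1Mu/0Ld/1B | 1r 1w}
  6. ALU→r4 ⇒ no(FU)  {0A/1Mu/0Ld/1B | 1r 1w}

issued = [0, 1, 2, 5]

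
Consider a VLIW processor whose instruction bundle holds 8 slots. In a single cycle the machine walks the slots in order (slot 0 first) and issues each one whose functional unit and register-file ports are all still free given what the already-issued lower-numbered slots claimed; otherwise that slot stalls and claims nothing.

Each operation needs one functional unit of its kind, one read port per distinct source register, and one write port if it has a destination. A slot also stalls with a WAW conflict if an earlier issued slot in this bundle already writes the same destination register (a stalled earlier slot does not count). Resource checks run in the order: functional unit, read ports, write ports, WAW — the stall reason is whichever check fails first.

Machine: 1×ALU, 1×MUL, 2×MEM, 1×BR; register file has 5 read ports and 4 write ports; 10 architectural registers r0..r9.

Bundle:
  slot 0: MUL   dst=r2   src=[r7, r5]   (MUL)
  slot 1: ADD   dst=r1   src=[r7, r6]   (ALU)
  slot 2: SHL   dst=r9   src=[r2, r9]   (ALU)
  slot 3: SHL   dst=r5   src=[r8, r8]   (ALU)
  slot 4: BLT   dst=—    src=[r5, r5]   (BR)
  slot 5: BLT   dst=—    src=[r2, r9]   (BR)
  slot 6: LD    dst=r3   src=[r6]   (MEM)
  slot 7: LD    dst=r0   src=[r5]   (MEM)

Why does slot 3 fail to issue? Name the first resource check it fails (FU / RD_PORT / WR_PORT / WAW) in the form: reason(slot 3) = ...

(0) want 1×MUL +2rd +1wr — yes → AL1|MU0|ME2|BR1|rd3|wr3
(1) want 1×ALU +2rd +1wr — yes → AL0|MU0|ME2|BR1|rd1|wr2
(2) want 1×ALU +2rd +1wr — FU → AL0|MU0|ME2|BR1|rd1|wr2
(3) want 1×ALU +1rd +1wr — FU → AL0|MU0|ME2|BR1|rd1|wr2
(4) want 1×BR +1rd +0wr — yes → AL0|MU0|ME2|BR0|rd0|wr2
(5) want 1×BR +2rd +0wr — FU → AL0|MU0|ME2|BR0|rd0|wr2
(6) want 1×MEM +1rd +1wr — RD_PORT → AL0|MU0|ME2|BR0|rd0|wr2
(7) want 1×MEM +1rd +1wr — RD_PORT → AL0|MU0|ME2|BR0|rd0|wr2

reason(slot 3) = FU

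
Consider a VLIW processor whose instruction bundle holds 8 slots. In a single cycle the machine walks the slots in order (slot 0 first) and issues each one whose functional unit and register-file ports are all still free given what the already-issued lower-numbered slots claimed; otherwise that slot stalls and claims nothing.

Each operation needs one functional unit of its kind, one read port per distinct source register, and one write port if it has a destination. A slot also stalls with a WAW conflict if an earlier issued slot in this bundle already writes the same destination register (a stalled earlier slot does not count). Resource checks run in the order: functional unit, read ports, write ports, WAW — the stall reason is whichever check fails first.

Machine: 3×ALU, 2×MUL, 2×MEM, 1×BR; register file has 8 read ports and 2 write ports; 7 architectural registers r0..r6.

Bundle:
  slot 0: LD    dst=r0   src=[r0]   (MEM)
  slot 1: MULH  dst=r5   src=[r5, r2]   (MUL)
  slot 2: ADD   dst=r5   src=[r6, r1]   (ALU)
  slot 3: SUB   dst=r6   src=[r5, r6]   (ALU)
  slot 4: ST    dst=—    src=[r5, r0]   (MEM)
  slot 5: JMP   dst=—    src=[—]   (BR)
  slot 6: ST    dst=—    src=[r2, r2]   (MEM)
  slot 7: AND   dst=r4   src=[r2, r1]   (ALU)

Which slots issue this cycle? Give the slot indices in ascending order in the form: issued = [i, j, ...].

issued = [0, 1, 4, 5]

  0. MEM→r0 ⇒ go  {3A/2Mu/1Ld/1B | 7r 1w}
  1. MUL→r5 ⇒ go  {3A/1Mu/1Ld/1B | 5r 0w}
  2. ALU→r5 ⇒ no(WR_PORT)  {3A/1Mu/1Ld/1B | 5r 0w}
  3. ALU→r6 ⇒ no(WR_PORT)  {3A/1Mu/1Ld/1B | 5r 0w}
  4. MEM ⇒ go  {3A/1Mu/0Ld/1B | 3r 0w}
  5. BR ⇒ go  {3A/1Mu/0Ld/0B | 3r 0w}
  6. MEM ⇒ no(FU)  {3A/1Mu/0Ld/0B | 3r 0w}
  7. ALU→r4 ⇒ no(WR_PORT)  {3A/1Mu/0Ld/0B | 3r 0w}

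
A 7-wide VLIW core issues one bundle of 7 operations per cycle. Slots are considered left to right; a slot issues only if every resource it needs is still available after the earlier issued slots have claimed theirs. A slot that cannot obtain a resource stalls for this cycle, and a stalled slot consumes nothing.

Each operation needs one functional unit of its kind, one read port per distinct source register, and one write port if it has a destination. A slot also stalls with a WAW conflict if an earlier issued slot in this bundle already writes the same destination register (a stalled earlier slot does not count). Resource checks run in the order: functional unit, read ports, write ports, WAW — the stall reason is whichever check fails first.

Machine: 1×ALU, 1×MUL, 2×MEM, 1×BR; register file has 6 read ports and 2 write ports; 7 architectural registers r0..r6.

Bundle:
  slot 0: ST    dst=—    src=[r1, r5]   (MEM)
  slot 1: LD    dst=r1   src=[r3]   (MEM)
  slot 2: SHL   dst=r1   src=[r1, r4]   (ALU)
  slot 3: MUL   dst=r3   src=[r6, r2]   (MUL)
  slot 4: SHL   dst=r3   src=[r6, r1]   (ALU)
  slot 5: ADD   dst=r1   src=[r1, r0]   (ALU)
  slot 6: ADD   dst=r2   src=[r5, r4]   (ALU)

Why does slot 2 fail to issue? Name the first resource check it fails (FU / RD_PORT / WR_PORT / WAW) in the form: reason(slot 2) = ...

  0. MEM ⇒ go  {1A/1Mu/1Ld/1B | 4r 2w}
  1. MEM→r1 ⇒ go  {1A/1Mu/0Ld/1B | 3r 1w}
  2. ALU→r1 ⇒ no(WAW)  {1A/1Mu/0Ld/1B | 3r 1w}
  3. MUL→r3 ⇒ go  {1A/0Mu/0Ld/1B | 1r 0w}
  4. ALU→r3 ⇒ no(RD_PORT)  {1A/0Mu/0Ld/1B | 1r 0w}
  5. ALU→r1 ⇒ no(RD_PORT)  {1A/0Mu/0Ld/1B | 1r 0w}
  6. ALU→r2 ⇒ no(RD_PORT)  {1A/0Mu/0Ld/1B | 1r 0w}

reason(slot 2) = WAW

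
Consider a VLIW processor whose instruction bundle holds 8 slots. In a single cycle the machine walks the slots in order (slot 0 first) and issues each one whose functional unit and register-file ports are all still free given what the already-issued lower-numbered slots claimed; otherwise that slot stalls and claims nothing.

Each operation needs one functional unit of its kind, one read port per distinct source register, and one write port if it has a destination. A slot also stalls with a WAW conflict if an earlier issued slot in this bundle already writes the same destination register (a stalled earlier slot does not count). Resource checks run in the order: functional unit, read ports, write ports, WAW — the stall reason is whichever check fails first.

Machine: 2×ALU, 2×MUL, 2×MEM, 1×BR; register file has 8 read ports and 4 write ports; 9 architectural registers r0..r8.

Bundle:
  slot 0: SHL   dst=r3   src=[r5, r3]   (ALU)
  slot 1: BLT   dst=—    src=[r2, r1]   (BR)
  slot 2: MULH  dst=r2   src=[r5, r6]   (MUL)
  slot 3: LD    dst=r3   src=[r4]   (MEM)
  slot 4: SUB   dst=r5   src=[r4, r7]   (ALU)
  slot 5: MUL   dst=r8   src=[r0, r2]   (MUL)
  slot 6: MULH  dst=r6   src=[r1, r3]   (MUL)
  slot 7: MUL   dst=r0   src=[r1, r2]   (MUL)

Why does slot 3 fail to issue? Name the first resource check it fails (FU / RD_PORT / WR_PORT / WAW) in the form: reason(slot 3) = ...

(0) want 1×ALU +2rd +1wr — yes → AL1|MU2|ME2|BR1|rd6|wr3
(1) want 1×BR +2rd +0wr — yes → AL1|MU2|ME2|BR0|rd4|wr3
(2) want 1×MUL +2rd +1wr — yes → AL1|MU1|ME2|BR0|rd2|wr2
(3) want 1×MEM +1rd +1wr — WAW → AL1|MU1|ME2|BR0|rd2|wr2
(4) want 1×ALU +2rd +1wr — yes → AL0|MU1|ME2|BR0|rd0|wr1
(5) want 1×MUL +2rd +1wr — RD_PORT → AL0|MU1|ME2|BR0|rd0|wr1
(6) want 1×MUL +2rd +1wr — RD_PORT → AL0|MU1|ME2|BR0|rd0|wr1
(7) want 1×MUL +2rd +1wr — RD_PORT → AL0|MU1|ME2|BR0|rd0|wr1

reason(slot 3) = WAW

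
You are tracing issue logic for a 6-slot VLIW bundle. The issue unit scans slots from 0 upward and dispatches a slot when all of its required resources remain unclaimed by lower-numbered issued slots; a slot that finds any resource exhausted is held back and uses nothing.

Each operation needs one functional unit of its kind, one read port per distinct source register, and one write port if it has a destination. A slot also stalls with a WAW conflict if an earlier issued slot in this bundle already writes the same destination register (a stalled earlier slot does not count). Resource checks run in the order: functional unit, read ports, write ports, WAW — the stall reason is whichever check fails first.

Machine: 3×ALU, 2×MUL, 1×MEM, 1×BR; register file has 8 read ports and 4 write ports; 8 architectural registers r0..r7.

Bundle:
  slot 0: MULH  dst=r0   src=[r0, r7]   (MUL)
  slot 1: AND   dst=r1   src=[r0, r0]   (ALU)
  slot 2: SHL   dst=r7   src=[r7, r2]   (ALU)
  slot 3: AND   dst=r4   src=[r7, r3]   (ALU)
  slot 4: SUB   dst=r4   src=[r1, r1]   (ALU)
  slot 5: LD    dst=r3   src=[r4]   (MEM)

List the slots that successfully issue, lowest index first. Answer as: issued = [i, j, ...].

#0 MUL src=r0,r7 dispatched  <A:3 Mu:1 Ld:1 B:1 rd:6 wr:3>
#1 ALU src=r0,r0 dispatched  <A:2 Mu:1 Ld:1 B:1 rd:5 wr:2>
#2 ALU src=r7,r2 dispatched  <A:1 Mu:1 Ld:1 B:1 rd:3 wr:1>
#3 ALU src=r7,r3 dispatched  <A:0 Mu:1 Ld:1 B:1 rd:1 wr:0>
#4 ALU src=r1,r1 held:FU  <A:0 Mu:1 Ld:1 B:1 rd:1 wr:0>
#5 MEM src=r4 held:WR_PORT  <A:0 Mu:1 Ld:1 B:1 rd:1 wr:0>

issued = [0, 1, 2, 3]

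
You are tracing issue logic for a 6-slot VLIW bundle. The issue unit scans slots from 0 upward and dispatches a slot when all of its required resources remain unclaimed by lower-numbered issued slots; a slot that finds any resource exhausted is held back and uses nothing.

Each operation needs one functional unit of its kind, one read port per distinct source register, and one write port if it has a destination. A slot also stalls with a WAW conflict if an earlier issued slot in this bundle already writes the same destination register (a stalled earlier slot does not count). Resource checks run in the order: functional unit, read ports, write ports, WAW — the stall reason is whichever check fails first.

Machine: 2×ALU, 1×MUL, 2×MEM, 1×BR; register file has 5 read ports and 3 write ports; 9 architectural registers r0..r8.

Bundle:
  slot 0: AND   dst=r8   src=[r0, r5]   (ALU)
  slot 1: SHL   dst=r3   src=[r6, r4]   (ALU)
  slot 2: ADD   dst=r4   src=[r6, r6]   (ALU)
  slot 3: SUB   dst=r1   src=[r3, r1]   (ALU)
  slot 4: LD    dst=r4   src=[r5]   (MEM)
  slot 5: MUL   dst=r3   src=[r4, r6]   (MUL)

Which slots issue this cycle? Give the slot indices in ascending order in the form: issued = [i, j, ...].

issued = [0, 1, 4]

[0] ALU needs rd=2 wr=1: ok; after: ALU=1 MUL=1 MEM=2 BR=1, R=3, W=2
[1] ALU needs rd=2 wr=1: ok; after: ALU=0 MUL=1 MEM=2 BR=1, R=1, W=1
[2] ALU needs rd=1 wr=1: FU; after: ALU=0 MUL=1 MEM=2 BR=1, R=1, W=1
[3] ALU needs rd=2 wr=1: FU; after: ALU=0 MUL=1 MEM=2 BR=1, R=1, W=1
[4] MEM needs rd=1 wr=1: ok; after: ALU=0 MUL=1 MEM=1 BR=1, R=0, W=0
[5] MUL needs rd=2 wr=1: RD_PORT; after: ALU=0 MUL=1 MEM=1 BR=1, R=0, W=0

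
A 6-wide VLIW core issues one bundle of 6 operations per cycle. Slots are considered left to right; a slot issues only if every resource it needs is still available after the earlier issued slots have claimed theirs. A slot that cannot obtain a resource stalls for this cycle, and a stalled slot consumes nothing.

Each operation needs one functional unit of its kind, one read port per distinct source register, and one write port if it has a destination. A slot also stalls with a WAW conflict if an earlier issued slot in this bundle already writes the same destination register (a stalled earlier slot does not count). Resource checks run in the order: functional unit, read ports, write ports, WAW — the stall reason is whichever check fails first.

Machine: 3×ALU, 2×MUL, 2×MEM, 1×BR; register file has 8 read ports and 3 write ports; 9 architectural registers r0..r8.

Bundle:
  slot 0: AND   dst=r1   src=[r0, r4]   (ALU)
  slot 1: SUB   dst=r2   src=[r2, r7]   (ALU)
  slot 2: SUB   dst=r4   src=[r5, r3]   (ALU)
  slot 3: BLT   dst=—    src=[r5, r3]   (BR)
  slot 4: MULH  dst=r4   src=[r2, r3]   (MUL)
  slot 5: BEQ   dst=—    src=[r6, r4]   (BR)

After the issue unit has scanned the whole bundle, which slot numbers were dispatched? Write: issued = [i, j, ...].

#0 ALU src=r0,r4 dispatched  <A:2 Mu:2 Ld:2 B:1 rd:6 wr:2>
#1 ALU src=r2,r7 dispatched  <A:1 Mu:2 Ld:2 B:1 rd:4 wr:1>
#2 ALU src=r5,r3 dispatched  <A:0 Mu:2 Ld:2 B:1 rd:2 wr:0>
#3 BR src=r5,r3 dispatched  <A:0 Mu:2 Ld:2 B:0 rd:0 wr:0>
#4 MUL src=r2,r3 held:RD_PORT  <A:0 Mu:2 Ld:2 B:0 rd:0 wr:0>
#5 BR src=r6,r4 held:FU  <A:0 Mu:2 Ld:2 B:0 rd:0 wr:0>

issued = [0, 1, 2, 3]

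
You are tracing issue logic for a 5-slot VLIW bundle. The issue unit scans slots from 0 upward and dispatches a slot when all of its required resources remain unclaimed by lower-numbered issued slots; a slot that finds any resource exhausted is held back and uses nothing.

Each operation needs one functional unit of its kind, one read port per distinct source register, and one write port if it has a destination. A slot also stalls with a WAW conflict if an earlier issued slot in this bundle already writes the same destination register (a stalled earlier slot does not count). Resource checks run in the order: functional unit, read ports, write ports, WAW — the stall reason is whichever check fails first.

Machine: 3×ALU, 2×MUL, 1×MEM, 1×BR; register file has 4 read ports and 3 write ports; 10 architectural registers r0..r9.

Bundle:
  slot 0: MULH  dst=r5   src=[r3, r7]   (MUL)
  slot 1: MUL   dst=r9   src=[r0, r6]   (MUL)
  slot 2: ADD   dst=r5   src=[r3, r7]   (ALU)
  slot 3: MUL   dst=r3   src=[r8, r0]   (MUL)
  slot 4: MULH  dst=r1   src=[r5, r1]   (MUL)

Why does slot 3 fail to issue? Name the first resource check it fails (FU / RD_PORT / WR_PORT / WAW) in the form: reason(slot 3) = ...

reason(slot 3) = FU

(0) want 1×MUL +2rd +1wr — yes → AL3|MU1|ME1|BR1|rd2|wr2
(1) want 1×MUL +2rd +1wr — yes → AL3|MU0|ME1|BR1|rd0|wr1
(2) want 1×ALU +2rd +1wr — RD_PORT → AL3|MU0|ME1|BR1|rd0|wr1
(3) want 1×MUL +2rd +1wr — FU → AL3|MU0|ME1|BR1|rd0|wr1
(4) want 1×MUL +2rd +1wr — FU → AL3|MU0|ME1|BR1|rd0|wr1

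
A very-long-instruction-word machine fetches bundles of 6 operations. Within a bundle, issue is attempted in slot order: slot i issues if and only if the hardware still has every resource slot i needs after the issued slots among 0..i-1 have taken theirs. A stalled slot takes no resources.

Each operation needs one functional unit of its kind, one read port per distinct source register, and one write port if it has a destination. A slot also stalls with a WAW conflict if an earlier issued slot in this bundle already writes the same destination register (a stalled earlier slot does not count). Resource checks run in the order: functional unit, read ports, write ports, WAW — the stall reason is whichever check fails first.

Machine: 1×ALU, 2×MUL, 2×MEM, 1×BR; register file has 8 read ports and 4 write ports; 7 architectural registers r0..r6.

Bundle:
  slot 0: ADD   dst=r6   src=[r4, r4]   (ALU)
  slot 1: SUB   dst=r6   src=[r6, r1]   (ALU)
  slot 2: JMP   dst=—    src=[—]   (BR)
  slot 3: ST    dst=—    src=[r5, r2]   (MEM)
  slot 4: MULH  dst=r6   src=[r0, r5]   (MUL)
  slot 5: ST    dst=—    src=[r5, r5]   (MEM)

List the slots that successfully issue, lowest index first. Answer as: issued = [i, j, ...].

[0] ALU needs rd=1 wr=1: ok; after: ALU=0 MUL=2 MEM=2 BR=1, R=7, W=3
[1] ALU needs rd=2 wr=1: FU; after: ALU=0 MUL=2 MEM=2 BR=1, R=7, W=3
[2] BR needs rd=0 wr=0: ok; after: ALU=0 MUL=2 MEM=2 BR=0, R=7, W=3
[3] MEM needs rd=2 wr=0: ok; after: ALU=0 MUL=2 MEM=1 BR=0, R=5, W=3
[4] MUL needs rd=2 wr=1: WAW; after: ALU=0 MUL=2 MEM=1 BR=0, R=5, W=3
[5] MEM needs rd=1 wr=0: ok; after: ALU=0 MUL=2 MEM=0 BR=0, R=4, W=3

issued = [0, 2, 3, 5]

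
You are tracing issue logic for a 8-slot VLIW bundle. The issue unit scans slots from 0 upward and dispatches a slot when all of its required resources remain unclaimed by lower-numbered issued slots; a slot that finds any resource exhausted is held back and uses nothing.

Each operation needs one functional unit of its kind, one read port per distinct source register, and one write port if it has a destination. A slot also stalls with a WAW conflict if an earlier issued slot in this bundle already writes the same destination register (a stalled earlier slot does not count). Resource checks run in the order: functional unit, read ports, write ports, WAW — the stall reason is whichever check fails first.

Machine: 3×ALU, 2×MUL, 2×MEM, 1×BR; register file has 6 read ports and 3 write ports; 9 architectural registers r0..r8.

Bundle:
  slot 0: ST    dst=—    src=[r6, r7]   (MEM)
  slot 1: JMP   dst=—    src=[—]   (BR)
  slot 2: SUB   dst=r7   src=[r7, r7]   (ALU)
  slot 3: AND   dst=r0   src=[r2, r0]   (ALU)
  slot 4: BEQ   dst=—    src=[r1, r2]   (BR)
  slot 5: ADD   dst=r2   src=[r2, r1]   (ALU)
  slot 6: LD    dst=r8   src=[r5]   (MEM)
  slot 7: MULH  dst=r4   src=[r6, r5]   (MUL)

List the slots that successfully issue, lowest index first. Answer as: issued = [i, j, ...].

slot 0 (MEM): ISSUE — free A3,Mu2,Ld1,B1 rp4 wp3
slot 1 (BR): ISSUE — free A3,Mu2,Ld1,B0 rp4 wp3
slot 2 (ALU): ISSUE — free A2,Mu2,Ld1,B0 rp3 wp2
slot 3 (ALU): ISSUE — free A1,Mu2,Ld1,B0 rp1 wp1
slot 4 (BR): stall FU — free A1,Mu2,Ld1,B0 rp1 wp1
slot 5 (ALU): stall RD_PORT — free A1,Mu2,Ld1,B0 rp1 wp1
slot 6 (MEM): ISSUE — free A1,Mu2,Ld0,B0 rp0 wp0
slot 7 (MUL): stall RD_PORT — free A1,Mu2,Ld0,B0 rp0 wp0

issued = [0, 1, 2, 3, 6]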